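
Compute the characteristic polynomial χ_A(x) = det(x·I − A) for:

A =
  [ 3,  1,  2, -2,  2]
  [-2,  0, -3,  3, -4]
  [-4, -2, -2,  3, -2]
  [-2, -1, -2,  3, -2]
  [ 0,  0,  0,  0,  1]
x^5 - 5*x^4 + 10*x^3 - 10*x^2 + 5*x - 1

Expanding det(x·I − A) (e.g. by cofactor expansion or by noting that A is similar to its Jordan form J, which has the same characteristic polynomial as A) gives
  χ_A(x) = x^5 - 5*x^4 + 10*x^3 - 10*x^2 + 5*x - 1
which factors as (x - 1)^5. The eigenvalues (with algebraic multiplicities) are λ = 1 with multiplicity 5.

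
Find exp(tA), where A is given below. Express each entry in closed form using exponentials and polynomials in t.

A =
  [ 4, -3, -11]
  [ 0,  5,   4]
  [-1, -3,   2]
e^{tA} =
  [-5*t*exp(3*t) + 3*exp(5*t) - 2*exp(3*t), -15*t*exp(3*t) + 6*exp(5*t) - 6*exp(3*t), -5*t*exp(3*t) - 3*exp(5*t) + 3*exp(3*t)]
  [2*t*exp(3*t) - exp(5*t) + exp(3*t), 6*t*exp(3*t) - 2*exp(5*t) + 3*exp(3*t), 2*t*exp(3*t) + exp(5*t) - exp(3*t)]
  [-t*exp(3*t), -3*t*exp(3*t), -t*exp(3*t) + exp(3*t)]

Strategy: write A = P · J · P⁻¹ where J is a Jordan canonical form, so e^{tA} = P · e^{tJ} · P⁻¹, and e^{tJ} can be computed block-by-block.

A has Jordan form
J =
  [3, 1, 0]
  [0, 3, 0]
  [0, 0, 5]
(up to reordering of blocks).

Per-block formulas:
  For a 1×1 block at λ = 5: exp(t · [5]) = [e^(5t)].
  For a 2×2 Jordan block J_2(3): exp(t · J_2(3)) = e^(3t)·(I + t·N), where N is the 2×2 nilpotent shift.

After assembling e^{tJ} and conjugating by P, we get:

e^{tA} =
  [-5*t*exp(3*t) + 3*exp(5*t) - 2*exp(3*t), -15*t*exp(3*t) + 6*exp(5*t) - 6*exp(3*t), -5*t*exp(3*t) - 3*exp(5*t) + 3*exp(3*t)]
  [2*t*exp(3*t) - exp(5*t) + exp(3*t), 6*t*exp(3*t) - 2*exp(5*t) + 3*exp(3*t), 2*t*exp(3*t) + exp(5*t) - exp(3*t)]
  [-t*exp(3*t), -3*t*exp(3*t), -t*exp(3*t) + exp(3*t)]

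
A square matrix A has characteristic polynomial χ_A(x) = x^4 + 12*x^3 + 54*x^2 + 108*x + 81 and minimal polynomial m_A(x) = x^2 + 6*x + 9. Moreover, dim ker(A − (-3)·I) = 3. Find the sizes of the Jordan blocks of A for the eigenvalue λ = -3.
Block sizes for λ = -3: [2, 1, 1]

Step 1 — from the characteristic polynomial, algebraic multiplicity of λ = -3 is 4. From dim ker(A − (-3)·I) = 3, there are exactly 3 Jordan blocks for λ = -3.
Step 2 — from the minimal polynomial, the factor (x + 3)^2 tells us the largest block for λ = -3 has size 2.
Step 3 — with total size 4, 3 blocks, and largest block 2, the block sizes (in nonincreasing order) are [2, 1, 1].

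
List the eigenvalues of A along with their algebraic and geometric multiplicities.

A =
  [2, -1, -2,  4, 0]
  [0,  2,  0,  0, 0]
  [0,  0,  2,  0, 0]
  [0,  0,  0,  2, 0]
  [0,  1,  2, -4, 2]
λ = 2: alg = 5, geom = 4

Step 1 — factor the characteristic polynomial to read off the algebraic multiplicities:
  χ_A(x) = (x - 2)^5

Step 2 — compute geometric multiplicities via the rank-nullity identity g(λ) = n − rank(A − λI):
  rank(A − (2)·I) = 1, so dim ker(A − (2)·I) = n − 1 = 4

Summary:
  λ = 2: algebraic multiplicity = 5, geometric multiplicity = 4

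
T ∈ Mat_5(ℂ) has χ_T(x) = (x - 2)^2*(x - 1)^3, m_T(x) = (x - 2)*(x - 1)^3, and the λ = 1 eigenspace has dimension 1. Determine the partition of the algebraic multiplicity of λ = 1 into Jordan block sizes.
Block sizes for λ = 1: [3]

Step 1 — from the characteristic polynomial, algebraic multiplicity of λ = 1 is 3. From dim ker(T − (1)·I) = 1, there are exactly 1 Jordan blocks for λ = 1.
Step 2 — from the minimal polynomial, the factor (x − 1)^3 tells us the largest block for λ = 1 has size 3.
Step 3 — with total size 3, 1 blocks, and largest block 3, the block sizes (in nonincreasing order) are [3].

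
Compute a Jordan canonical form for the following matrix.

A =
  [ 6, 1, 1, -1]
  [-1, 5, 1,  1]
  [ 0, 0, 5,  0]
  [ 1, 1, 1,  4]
J_3(5) ⊕ J_1(5)

The characteristic polynomial is
  det(x·I − A) = x^4 - 20*x^3 + 150*x^2 - 500*x + 625 = (x - 5)^4

Eigenvalues and multiplicities (the geometric multiplicity of λ is n − rank(A − λI), which equals the number of Jordan blocks for λ):
  λ = 5: algebraic multiplicity = 4, geometric multiplicity = 2

Determining the block sizes for each eigenvalue:
  λ = 5: with am = 4 and gm = 2, the partition is not yet determined (e.g. several partitions of 4 into 2 parts exist). Let N = A − (5)·I. Computing rank(N^1) = 2, rank(N^2) = 1, rank(N^3) = 0; the number of blocks of size ≥ j is rank(N^{j−1}) − rank(N^j), giving [2, 1, 1]. So we have 1 block(s) of size 3, 1 block(s) of size 1 → block sizes [3, 1]

Assembling the blocks gives a Jordan form
J =
  [5, 1, 0, 0]
  [0, 5, 1, 0]
  [0, 0, 5, 0]
  [0, 0, 0, 5]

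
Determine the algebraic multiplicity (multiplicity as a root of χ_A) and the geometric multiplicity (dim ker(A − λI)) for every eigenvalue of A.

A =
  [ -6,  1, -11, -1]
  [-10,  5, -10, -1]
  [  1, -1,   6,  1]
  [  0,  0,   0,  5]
λ = -5: alg = 1, geom = 1; λ = 5: alg = 3, geom = 1

Step 1 — factor the characteristic polynomial to read off the algebraic multiplicities:
  χ_A(x) = (x - 5)^3*(x + 5)

Step 2 — compute geometric multiplicities via the rank-nullity identity g(λ) = n − rank(A − λI):
  rank(A − (-5)·I) = 3, so dim ker(A − (-5)·I) = n − 3 = 1
  rank(A − (5)·I) = 3, so dim ker(A − (5)·I) = n − 3 = 1

Summary:
  λ = -5: algebraic multiplicity = 1, geometric multiplicity = 1
  λ = 5: algebraic multiplicity = 3, geometric multiplicity = 1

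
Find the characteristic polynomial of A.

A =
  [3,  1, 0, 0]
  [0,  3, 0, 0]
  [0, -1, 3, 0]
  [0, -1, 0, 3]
x^4 - 12*x^3 + 54*x^2 - 108*x + 81

Expanding det(x·I − A) (e.g. by cofactor expansion or by noting that A is similar to its Jordan form J, which has the same characteristic polynomial as A) gives
  χ_A(x) = x^4 - 12*x^3 + 54*x^2 - 108*x + 81
which factors as (x - 3)^4. The eigenvalues (with algebraic multiplicities) are λ = 3 with multiplicity 4.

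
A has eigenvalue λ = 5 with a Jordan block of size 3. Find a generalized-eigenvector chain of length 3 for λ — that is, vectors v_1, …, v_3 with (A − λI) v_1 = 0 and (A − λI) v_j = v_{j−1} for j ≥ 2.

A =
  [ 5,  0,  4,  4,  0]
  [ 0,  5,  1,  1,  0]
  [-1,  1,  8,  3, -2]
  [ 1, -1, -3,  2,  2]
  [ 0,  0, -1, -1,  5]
A Jordan chain for λ = 5 of length 3:
v_1 = (0, 0, -1, 1, 0)ᵀ
v_2 = (4, 1, 3, -3, -1)ᵀ
v_3 = (0, 0, 1, 0, 0)ᵀ

Let N = A − (5)·I. We want v_3 with N^3 v_3 = 0 but N^2 v_3 ≠ 0; then v_{j-1} := N · v_j for j = 3, …, 2.

Pick v_3 = (0, 0, 1, 0, 0)ᵀ.
Then v_2 = N · v_3 = (4, 1, 3, -3, -1)ᵀ.
Then v_1 = N · v_2 = (0, 0, -1, 1, 0)ᵀ.

Sanity check: (A − (5)·I) v_1 = (0, 0, 0, 0, 0)ᵀ = 0. ✓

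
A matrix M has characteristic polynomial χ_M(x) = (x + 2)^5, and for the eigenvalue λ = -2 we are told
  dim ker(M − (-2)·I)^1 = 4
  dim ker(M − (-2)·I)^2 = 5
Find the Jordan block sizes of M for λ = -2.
Block sizes for λ = -2: [2, 1, 1, 1]

From the dimensions of kernels of powers, the number of Jordan blocks of size at least j is d_j − d_{j−1} where d_j = dim ker(N^j) (with d_0 = 0). Computing the differences gives [4, 1].
The number of blocks of size exactly k is (#blocks of size ≥ k) − (#blocks of size ≥ k + 1), so the partition is: 3 block(s) of size 1, 1 block(s) of size 2.
In nonincreasing order the block sizes are [2, 1, 1, 1].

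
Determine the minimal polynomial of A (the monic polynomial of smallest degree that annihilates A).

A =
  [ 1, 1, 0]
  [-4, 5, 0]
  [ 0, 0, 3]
x^2 - 6*x + 9

The characteristic polynomial is χ_A(x) = (x - 3)^3, so the eigenvalues are known. The minimal polynomial is
  m_A(x) = Π_λ (x − λ)^{k_λ}
where k_λ is the size of the *largest* Jordan block for λ (equivalently, the smallest k with (A − λI)^k v = 0 for every generalised eigenvector v of λ).

  λ = 3: largest Jordan block has size 2, contributing (x − 3)^2

So m_A(x) = (x - 3)^2 = x^2 - 6*x + 9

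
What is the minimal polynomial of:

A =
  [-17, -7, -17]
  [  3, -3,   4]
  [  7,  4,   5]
x^3 + 15*x^2 + 75*x + 125

The characteristic polynomial is χ_A(x) = (x + 5)^3, so the eigenvalues are known. The minimal polynomial is
  m_A(x) = Π_λ (x − λ)^{k_λ}
where k_λ is the size of the *largest* Jordan block for λ (equivalently, the smallest k with (A − λI)^k v = 0 for every generalised eigenvector v of λ).

  λ = -5: largest Jordan block has size 3, contributing (x + 5)^3

So m_A(x) = (x + 5)^3 = x^3 + 15*x^2 + 75*x + 125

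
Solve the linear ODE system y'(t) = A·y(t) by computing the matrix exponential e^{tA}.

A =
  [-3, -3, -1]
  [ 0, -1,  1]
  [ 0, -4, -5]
e^{tA} =
  [exp(-3*t), -t^2*exp(-3*t) - 3*t*exp(-3*t), -t^2*exp(-3*t)/2 - t*exp(-3*t)]
  [0, 2*t*exp(-3*t) + exp(-3*t), t*exp(-3*t)]
  [0, -4*t*exp(-3*t), -2*t*exp(-3*t) + exp(-3*t)]

Strategy: write A = P · J · P⁻¹ where J is a Jordan canonical form, so e^{tA} = P · e^{tJ} · P⁻¹, and e^{tJ} can be computed block-by-block.

A has Jordan form
J =
  [-3,  1,  0]
  [ 0, -3,  1]
  [ 0,  0, -3]
(up to reordering of blocks).

Per-block formulas:
  For a 3×3 Jordan block J_3(-3): exp(t · J_3(-3)) = e^(-3t)·(I + t·N + (t^2/2)·N^2), where N is the 3×3 nilpotent shift.

After assembling e^{tJ} and conjugating by P, we get:

e^{tA} =
  [exp(-3*t), -t^2*exp(-3*t) - 3*t*exp(-3*t), -t^2*exp(-3*t)/2 - t*exp(-3*t)]
  [0, 2*t*exp(-3*t) + exp(-3*t), t*exp(-3*t)]
  [0, -4*t*exp(-3*t), -2*t*exp(-3*t) + exp(-3*t)]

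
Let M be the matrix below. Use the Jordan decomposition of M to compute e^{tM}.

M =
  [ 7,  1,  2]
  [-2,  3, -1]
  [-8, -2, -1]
e^{tM} =
  [-t^2*exp(3*t) + 4*t*exp(3*t) + exp(3*t), t*exp(3*t), -t^2*exp(3*t)/2 + 2*t*exp(3*t)]
  [-2*t*exp(3*t), exp(3*t), -t*exp(3*t)]
  [2*t^2*exp(3*t) - 8*t*exp(3*t), -2*t*exp(3*t), t^2*exp(3*t) - 4*t*exp(3*t) + exp(3*t)]

Strategy: write M = P · J · P⁻¹ where J is a Jordan canonical form, so e^{tM} = P · e^{tJ} · P⁻¹, and e^{tJ} can be computed block-by-block.

M has Jordan form
J =
  [3, 1, 0]
  [0, 3, 1]
  [0, 0, 3]
(up to reordering of blocks).

Per-block formulas:
  For a 3×3 Jordan block J_3(3): exp(t · J_3(3)) = e^(3t)·(I + t·N + (t^2/2)·N^2), where N is the 3×3 nilpotent shift.

After assembling e^{tJ} and conjugating by P, we get:

e^{tM} =
  [-t^2*exp(3*t) + 4*t*exp(3*t) + exp(3*t), t*exp(3*t), -t^2*exp(3*t)/2 + 2*t*exp(3*t)]
  [-2*t*exp(3*t), exp(3*t), -t*exp(3*t)]
  [2*t^2*exp(3*t) - 8*t*exp(3*t), -2*t*exp(3*t), t^2*exp(3*t) - 4*t*exp(3*t) + exp(3*t)]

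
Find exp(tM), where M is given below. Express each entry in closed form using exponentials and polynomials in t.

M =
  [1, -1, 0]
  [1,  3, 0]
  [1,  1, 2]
e^{tM} =
  [-t*exp(2*t) + exp(2*t), -t*exp(2*t), 0]
  [t*exp(2*t), t*exp(2*t) + exp(2*t), 0]
  [t*exp(2*t), t*exp(2*t), exp(2*t)]

Strategy: write M = P · J · P⁻¹ where J is a Jordan canonical form, so e^{tM} = P · e^{tJ} · P⁻¹, and e^{tJ} can be computed block-by-block.

M has Jordan form
J =
  [2, 1, 0]
  [0, 2, 0]
  [0, 0, 2]
(up to reordering of blocks).

Per-block formulas:
  For a 2×2 Jordan block J_2(2): exp(t · J_2(2)) = e^(2t)·(I + t·N), where N is the 2×2 nilpotent shift.
  For a 1×1 block at λ = 2: exp(t · [2]) = [e^(2t)].

After assembling e^{tJ} and conjugating by P, we get:

e^{tM} =
  [-t*exp(2*t) + exp(2*t), -t*exp(2*t), 0]
  [t*exp(2*t), t*exp(2*t) + exp(2*t), 0]
  [t*exp(2*t), t*exp(2*t), exp(2*t)]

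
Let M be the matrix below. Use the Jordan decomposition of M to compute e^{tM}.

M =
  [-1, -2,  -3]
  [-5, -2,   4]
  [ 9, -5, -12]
e^{tM} =
  [-t^2*exp(-5*t)/2 + 4*t*exp(-5*t) + exp(-5*t), t^2*exp(-5*t)/2 - 2*t*exp(-5*t), t^2*exp(-5*t)/2 - 3*t*exp(-5*t)]
  [t^2*exp(-5*t)/2 - 5*t*exp(-5*t), -t^2*exp(-5*t)/2 + 3*t*exp(-5*t) + exp(-5*t), -t^2*exp(-5*t)/2 + 4*t*exp(-5*t)]
  [-t^2*exp(-5*t) + 9*t*exp(-5*t), t^2*exp(-5*t) - 5*t*exp(-5*t), t^2*exp(-5*t) - 7*t*exp(-5*t) + exp(-5*t)]

Strategy: write M = P · J · P⁻¹ where J is a Jordan canonical form, so e^{tM} = P · e^{tJ} · P⁻¹, and e^{tJ} can be computed block-by-block.

M has Jordan form
J =
  [-5,  1,  0]
  [ 0, -5,  1]
  [ 0,  0, -5]
(up to reordering of blocks).

Per-block formulas:
  For a 3×3 Jordan block J_3(-5): exp(t · J_3(-5)) = e^(-5t)·(I + t·N + (t^2/2)·N^2), where N is the 3×3 nilpotent shift.

After assembling e^{tJ} and conjugating by P, we get:

e^{tM} =
  [-t^2*exp(-5*t)/2 + 4*t*exp(-5*t) + exp(-5*t), t^2*exp(-5*t)/2 - 2*t*exp(-5*t), t^2*exp(-5*t)/2 - 3*t*exp(-5*t)]
  [t^2*exp(-5*t)/2 - 5*t*exp(-5*t), -t^2*exp(-5*t)/2 + 3*t*exp(-5*t) + exp(-5*t), -t^2*exp(-5*t)/2 + 4*t*exp(-5*t)]
  [-t^2*exp(-5*t) + 9*t*exp(-5*t), t^2*exp(-5*t) - 5*t*exp(-5*t), t^2*exp(-5*t) - 7*t*exp(-5*t) + exp(-5*t)]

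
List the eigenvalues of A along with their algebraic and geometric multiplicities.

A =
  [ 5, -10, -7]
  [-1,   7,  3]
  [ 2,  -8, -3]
λ = 3: alg = 3, geom = 1

Step 1 — factor the characteristic polynomial to read off the algebraic multiplicities:
  χ_A(x) = (x - 3)^3

Step 2 — compute geometric multiplicities via the rank-nullity identity g(λ) = n − rank(A − λI):
  rank(A − (3)·I) = 2, so dim ker(A − (3)·I) = n − 2 = 1

Summary:
  λ = 3: algebraic multiplicity = 3, geometric multiplicity = 1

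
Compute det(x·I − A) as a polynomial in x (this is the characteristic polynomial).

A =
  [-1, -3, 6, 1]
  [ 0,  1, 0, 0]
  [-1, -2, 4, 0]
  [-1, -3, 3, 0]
x^4 - 4*x^3 + 6*x^2 - 4*x + 1

Expanding det(x·I − A) (e.g. by cofactor expansion or by noting that A is similar to its Jordan form J, which has the same characteristic polynomial as A) gives
  χ_A(x) = x^4 - 4*x^3 + 6*x^2 - 4*x + 1
which factors as (x - 1)^4. The eigenvalues (with algebraic multiplicities) are λ = 1 with multiplicity 4.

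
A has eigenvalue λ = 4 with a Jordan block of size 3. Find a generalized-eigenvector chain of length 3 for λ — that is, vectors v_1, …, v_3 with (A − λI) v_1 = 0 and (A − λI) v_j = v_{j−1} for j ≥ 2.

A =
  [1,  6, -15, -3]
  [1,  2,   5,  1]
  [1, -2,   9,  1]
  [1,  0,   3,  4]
A Jordan chain for λ = 4 of length 3:
v_1 = (-3, 1, 1, 0)ᵀ
v_2 = (-3, 1, 1, 1)ᵀ
v_3 = (1, 0, 0, 0)ᵀ

Let N = A − (4)·I. We want v_3 with N^3 v_3 = 0 but N^2 v_3 ≠ 0; then v_{j-1} := N · v_j for j = 3, …, 2.

Pick v_3 = (1, 0, 0, 0)ᵀ.
Then v_2 = N · v_3 = (-3, 1, 1, 1)ᵀ.
Then v_1 = N · v_2 = (-3, 1, 1, 0)ᵀ.

Sanity check: (A − (4)·I) v_1 = (0, 0, 0, 0)ᵀ = 0. ✓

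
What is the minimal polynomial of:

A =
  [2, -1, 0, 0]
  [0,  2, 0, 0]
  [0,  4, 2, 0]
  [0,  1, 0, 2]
x^2 - 4*x + 4

The characteristic polynomial is χ_A(x) = (x - 2)^4, so the eigenvalues are known. The minimal polynomial is
  m_A(x) = Π_λ (x − λ)^{k_λ}
where k_λ is the size of the *largest* Jordan block for λ (equivalently, the smallest k with (A − λI)^k v = 0 for every generalised eigenvector v of λ).

  λ = 2: largest Jordan block has size 2, contributing (x − 2)^2

So m_A(x) = (x - 2)^2 = x^2 - 4*x + 4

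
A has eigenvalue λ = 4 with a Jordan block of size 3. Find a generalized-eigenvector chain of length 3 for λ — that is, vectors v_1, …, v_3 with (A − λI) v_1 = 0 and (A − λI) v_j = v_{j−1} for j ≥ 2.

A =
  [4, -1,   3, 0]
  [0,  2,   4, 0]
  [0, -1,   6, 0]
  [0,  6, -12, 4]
A Jordan chain for λ = 4 of length 3:
v_1 = (-1, 0, 0, 0)ᵀ
v_2 = (-1, -2, -1, 6)ᵀ
v_3 = (0, 1, 0, 0)ᵀ

Let N = A − (4)·I. We want v_3 with N^3 v_3 = 0 but N^2 v_3 ≠ 0; then v_{j-1} := N · v_j for j = 3, …, 2.

Pick v_3 = (0, 1, 0, 0)ᵀ.
Then v_2 = N · v_3 = (-1, -2, -1, 6)ᵀ.
Then v_1 = N · v_2 = (-1, 0, 0, 0)ᵀ.

Sanity check: (A − (4)·I) v_1 = (0, 0, 0, 0)ᵀ = 0. ✓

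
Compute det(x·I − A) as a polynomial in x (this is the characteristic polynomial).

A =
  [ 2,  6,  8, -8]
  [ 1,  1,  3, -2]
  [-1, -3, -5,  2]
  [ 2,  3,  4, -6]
x^4 + 8*x^3 + 24*x^2 + 32*x + 16

Expanding det(x·I − A) (e.g. by cofactor expansion or by noting that A is similar to its Jordan form J, which has the same characteristic polynomial as A) gives
  χ_A(x) = x^4 + 8*x^3 + 24*x^2 + 32*x + 16
which factors as (x + 2)^4. The eigenvalues (with algebraic multiplicities) are λ = -2 with multiplicity 4.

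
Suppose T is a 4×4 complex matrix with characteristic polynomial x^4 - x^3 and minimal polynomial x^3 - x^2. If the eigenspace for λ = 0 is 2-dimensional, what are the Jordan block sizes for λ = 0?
Block sizes for λ = 0: [2, 1]

Step 1 — from the characteristic polynomial, algebraic multiplicity of λ = 0 is 3. From dim ker(T − (0)·I) = 2, there are exactly 2 Jordan blocks for λ = 0.
Step 2 — from the minimal polynomial, the factor (x − 0)^2 tells us the largest block for λ = 0 has size 2.
Step 3 — with total size 3, 2 blocks, and largest block 2, the block sizes (in nonincreasing order) are [2, 1].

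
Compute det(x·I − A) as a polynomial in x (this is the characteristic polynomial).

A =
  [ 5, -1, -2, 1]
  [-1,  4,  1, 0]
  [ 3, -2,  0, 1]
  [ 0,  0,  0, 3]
x^4 - 12*x^3 + 54*x^2 - 108*x + 81

Expanding det(x·I − A) (e.g. by cofactor expansion or by noting that A is similar to its Jordan form J, which has the same characteristic polynomial as A) gives
  χ_A(x) = x^4 - 12*x^3 + 54*x^2 - 108*x + 81
which factors as (x - 3)^4. The eigenvalues (with algebraic multiplicities) are λ = 3 with multiplicity 4.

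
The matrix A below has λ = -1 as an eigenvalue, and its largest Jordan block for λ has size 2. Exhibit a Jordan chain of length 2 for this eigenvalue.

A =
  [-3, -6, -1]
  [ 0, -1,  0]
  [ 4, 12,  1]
A Jordan chain for λ = -1 of length 2:
v_1 = (-2, 0, 4)ᵀ
v_2 = (1, 0, 0)ᵀ

Let N = A − (-1)·I. We want v_2 with N^2 v_2 = 0 but N^1 v_2 ≠ 0; then v_{j-1} := N · v_j for j = 2, …, 2.

Pick v_2 = (1, 0, 0)ᵀ.
Then v_1 = N · v_2 = (-2, 0, 4)ᵀ.

Sanity check: (A − (-1)·I) v_1 = (0, 0, 0)ᵀ = 0. ✓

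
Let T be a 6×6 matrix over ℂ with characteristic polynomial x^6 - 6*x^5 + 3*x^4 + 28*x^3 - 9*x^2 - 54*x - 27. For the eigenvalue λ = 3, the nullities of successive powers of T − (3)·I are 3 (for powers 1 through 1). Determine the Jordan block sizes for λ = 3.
Block sizes for λ = 3: [1, 1, 1]

From the dimensions of kernels of powers, the number of Jordan blocks of size at least j is d_j − d_{j−1} where d_j = dim ker(N^j) (with d_0 = 0). Computing the differences gives [3].
The number of blocks of size exactly k is (#blocks of size ≥ k) − (#blocks of size ≥ k + 1), so the partition is: 3 block(s) of size 1.
In nonincreasing order the block sizes are [1, 1, 1].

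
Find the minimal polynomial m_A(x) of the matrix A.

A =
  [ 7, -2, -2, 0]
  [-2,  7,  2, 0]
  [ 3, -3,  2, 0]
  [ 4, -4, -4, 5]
x^2 - 11*x + 30

The characteristic polynomial is χ_A(x) = (x - 6)*(x - 5)^3, so the eigenvalues are known. The minimal polynomial is
  m_A(x) = Π_λ (x − λ)^{k_λ}
where k_λ is the size of the *largest* Jordan block for λ (equivalently, the smallest k with (A − λI)^k v = 0 for every generalised eigenvector v of λ).

  λ = 5: largest Jordan block has size 1, contributing (x − 5)
  λ = 6: largest Jordan block has size 1, contributing (x − 6)

So m_A(x) = (x - 6)*(x - 5) = x^2 - 11*x + 30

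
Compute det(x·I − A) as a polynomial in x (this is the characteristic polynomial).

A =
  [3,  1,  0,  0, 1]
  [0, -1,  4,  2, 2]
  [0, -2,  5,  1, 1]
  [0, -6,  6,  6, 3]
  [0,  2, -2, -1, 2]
x^5 - 15*x^4 + 90*x^3 - 270*x^2 + 405*x - 243

Expanding det(x·I − A) (e.g. by cofactor expansion or by noting that A is similar to its Jordan form J, which has the same characteristic polynomial as A) gives
  χ_A(x) = x^5 - 15*x^4 + 90*x^3 - 270*x^2 + 405*x - 243
which factors as (x - 3)^5. The eigenvalues (with algebraic multiplicities) are λ = 3 with multiplicity 5.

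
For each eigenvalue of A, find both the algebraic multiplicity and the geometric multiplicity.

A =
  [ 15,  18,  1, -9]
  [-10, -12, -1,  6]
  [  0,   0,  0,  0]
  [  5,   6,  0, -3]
λ = 0: alg = 4, geom = 2

Step 1 — factor the characteristic polynomial to read off the algebraic multiplicities:
  χ_A(x) = x^4

Step 2 — compute geometric multiplicities via the rank-nullity identity g(λ) = n − rank(A − λI):
  rank(A − (0)·I) = 2, so dim ker(A − (0)·I) = n − 2 = 2

Summary:
  λ = 0: algebraic multiplicity = 4, geometric multiplicity = 2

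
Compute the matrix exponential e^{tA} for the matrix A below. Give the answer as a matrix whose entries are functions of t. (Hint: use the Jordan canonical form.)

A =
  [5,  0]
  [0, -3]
e^{tA} =
  [exp(5*t), 0]
  [0, exp(-3*t)]

Strategy: write A = P · J · P⁻¹ where J is a Jordan canonical form, so e^{tA} = P · e^{tJ} · P⁻¹, and e^{tJ} can be computed block-by-block.

A has Jordan form
J =
  [-3, 0]
  [ 0, 5]
(up to reordering of blocks).

Per-block formulas:
  For a 1×1 block at λ = 5: exp(t · [5]) = [e^(5t)].
  For a 1×1 block at λ = -3: exp(t · [-3]) = [e^(-3t)].

After assembling e^{tJ} and conjugating by P, we get:

e^{tA} =
  [exp(5*t), 0]
  [0, exp(-3*t)]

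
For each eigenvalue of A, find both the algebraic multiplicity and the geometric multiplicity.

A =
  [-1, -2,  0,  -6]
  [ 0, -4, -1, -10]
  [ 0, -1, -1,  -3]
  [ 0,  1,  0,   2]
λ = -1: alg = 4, geom = 2

Step 1 — factor the characteristic polynomial to read off the algebraic multiplicities:
  χ_A(x) = (x + 1)^4

Step 2 — compute geometric multiplicities via the rank-nullity identity g(λ) = n − rank(A − λI):
  rank(A − (-1)·I) = 2, so dim ker(A − (-1)·I) = n − 2 = 2

Summary:
  λ = -1: algebraic multiplicity = 4, geometric multiplicity = 2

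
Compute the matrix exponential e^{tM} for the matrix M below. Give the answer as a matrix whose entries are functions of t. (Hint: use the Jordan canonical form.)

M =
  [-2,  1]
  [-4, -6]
e^{tM} =
  [2*t*exp(-4*t) + exp(-4*t), t*exp(-4*t)]
  [-4*t*exp(-4*t), -2*t*exp(-4*t) + exp(-4*t)]

Strategy: write M = P · J · P⁻¹ where J is a Jordan canonical form, so e^{tM} = P · e^{tJ} · P⁻¹, and e^{tJ} can be computed block-by-block.

M has Jordan form
J =
  [-4,  1]
  [ 0, -4]
(up to reordering of blocks).

Per-block formulas:
  For a 2×2 Jordan block J_2(-4): exp(t · J_2(-4)) = e^(-4t)·(I + t·N), where N is the 2×2 nilpotent shift.

After assembling e^{tJ} and conjugating by P, we get:

e^{tM} =
  [2*t*exp(-4*t) + exp(-4*t), t*exp(-4*t)]
  [-4*t*exp(-4*t), -2*t*exp(-4*t) + exp(-4*t)]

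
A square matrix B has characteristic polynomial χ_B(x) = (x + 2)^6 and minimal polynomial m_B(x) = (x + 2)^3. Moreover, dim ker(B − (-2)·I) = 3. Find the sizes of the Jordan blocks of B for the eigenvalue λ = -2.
Block sizes for λ = -2: [3, 2, 1]

Step 1 — from the characteristic polynomial, algebraic multiplicity of λ = -2 is 6. From dim ker(B − (-2)·I) = 3, there are exactly 3 Jordan blocks for λ = -2.
Step 2 — from the minimal polynomial, the factor (x + 2)^3 tells us the largest block for λ = -2 has size 3.
Step 3 — with total size 6, 3 blocks, and largest block 3, the block sizes (in nonincreasing order) are [3, 2, 1].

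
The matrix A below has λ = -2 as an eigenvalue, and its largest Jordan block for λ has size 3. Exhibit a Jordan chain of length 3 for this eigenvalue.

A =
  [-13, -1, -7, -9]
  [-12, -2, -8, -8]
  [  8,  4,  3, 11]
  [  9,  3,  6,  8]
A Jordan chain for λ = -2 of length 3:
v_1 = (-4, -4, 3, 3)ᵀ
v_2 = (-11, -12, 8, 9)ᵀ
v_3 = (1, 0, 0, 0)ᵀ

Let N = A − (-2)·I. We want v_3 with N^3 v_3 = 0 but N^2 v_3 ≠ 0; then v_{j-1} := N · v_j for j = 3, …, 2.

Pick v_3 = (1, 0, 0, 0)ᵀ.
Then v_2 = N · v_3 = (-11, -12, 8, 9)ᵀ.
Then v_1 = N · v_2 = (-4, -4, 3, 3)ᵀ.

Sanity check: (A − (-2)·I) v_1 = (0, 0, 0, 0)ᵀ = 0. ✓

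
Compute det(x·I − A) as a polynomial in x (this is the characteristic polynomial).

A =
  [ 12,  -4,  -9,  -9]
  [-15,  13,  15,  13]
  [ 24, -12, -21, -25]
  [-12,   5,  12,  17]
x^4 - 21*x^3 + 162*x^2 - 540*x + 648

Expanding det(x·I − A) (e.g. by cofactor expansion or by noting that A is similar to its Jordan form J, which has the same characteristic polynomial as A) gives
  χ_A(x) = x^4 - 21*x^3 + 162*x^2 - 540*x + 648
which factors as (x - 6)^3*(x - 3). The eigenvalues (with algebraic multiplicities) are λ = 3 with multiplicity 1, λ = 6 with multiplicity 3.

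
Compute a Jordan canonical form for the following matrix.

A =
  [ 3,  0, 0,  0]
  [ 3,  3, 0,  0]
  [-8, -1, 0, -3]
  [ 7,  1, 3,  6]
J_2(3) ⊕ J_2(3)

The characteristic polynomial is
  det(x·I − A) = x^4 - 12*x^3 + 54*x^2 - 108*x + 81 = (x - 3)^4

Eigenvalues and multiplicities (the geometric multiplicity of λ is n − rank(A − λI), which equals the number of Jordan blocks for λ):
  λ = 3: algebraic multiplicity = 4, geometric multiplicity = 2

Determining the block sizes for each eigenvalue:
  λ = 3: with am = 4 and gm = 2, the partition is not yet determined (e.g. several partitions of 4 into 2 parts exist). Let N = A − (3)·I. Computing rank(N^1) = 2, rank(N^2) = 0; the number of blocks of size ≥ j is rank(N^{j−1}) − rank(N^j), giving [2, 2]. So we have 2 block(s) of size 2 → block sizes [2, 2]

Assembling the blocks gives a Jordan form
J =
  [3, 1, 0, 0]
  [0, 3, 0, 0]
  [0, 0, 3, 1]
  [0, 0, 0, 3]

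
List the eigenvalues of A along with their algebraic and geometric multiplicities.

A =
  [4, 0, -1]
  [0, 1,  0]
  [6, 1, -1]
λ = 1: alg = 2, geom = 1; λ = 2: alg = 1, geom = 1

Step 1 — factor the characteristic polynomial to read off the algebraic multiplicities:
  χ_A(x) = (x - 2)*(x - 1)^2

Step 2 — compute geometric multiplicities via the rank-nullity identity g(λ) = n − rank(A − λI):
  rank(A − (1)·I) = 2, so dim ker(A − (1)·I) = n − 2 = 1
  rank(A − (2)·I) = 2, so dim ker(A − (2)·I) = n − 2 = 1

Summary:
  λ = 1: algebraic multiplicity = 2, geometric multiplicity = 1
  λ = 2: algebraic multiplicity = 1, geometric multiplicity = 1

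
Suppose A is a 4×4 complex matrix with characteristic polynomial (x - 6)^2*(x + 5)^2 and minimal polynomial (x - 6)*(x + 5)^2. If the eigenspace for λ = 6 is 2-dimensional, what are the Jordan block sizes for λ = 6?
Block sizes for λ = 6: [1, 1]

Step 1 — from the characteristic polynomial, algebraic multiplicity of λ = 6 is 2. From dim ker(A − (6)·I) = 2, there are exactly 2 Jordan blocks for λ = 6.
Step 2 — from the minimal polynomial, the factor (x − 6) tells us the largest block for λ = 6 has size 1.
Step 3 — with total size 2, 2 blocks, and largest block 1, the block sizes (in nonincreasing order) are [1, 1].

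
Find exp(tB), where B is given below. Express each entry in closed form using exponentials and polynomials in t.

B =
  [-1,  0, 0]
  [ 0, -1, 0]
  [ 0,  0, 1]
e^{tB} =
  [exp(-t), 0, 0]
  [0, exp(-t), 0]
  [0, 0, exp(t)]

Strategy: write B = P · J · P⁻¹ where J is a Jordan canonical form, so e^{tB} = P · e^{tJ} · P⁻¹, and e^{tJ} can be computed block-by-block.

B has Jordan form
J =
  [-1,  0, 0]
  [ 0, -1, 0]
  [ 0,  0, 1]
(up to reordering of blocks).

Per-block formulas:
  For a 1×1 block at λ = -1: exp(t · [-1]) = [e^(-1t)].
  For a 1×1 block at λ = 1: exp(t · [1]) = [e^(1t)].

After assembling e^{tJ} and conjugating by P, we get:

e^{tB} =
  [exp(-t), 0, 0]
  [0, exp(-t), 0]
  [0, 0, exp(t)]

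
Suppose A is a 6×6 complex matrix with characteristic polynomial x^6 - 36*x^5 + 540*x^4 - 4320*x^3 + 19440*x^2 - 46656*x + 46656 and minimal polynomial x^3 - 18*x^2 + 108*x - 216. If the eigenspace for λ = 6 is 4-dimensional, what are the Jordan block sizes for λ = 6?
Block sizes for λ = 6: [3, 1, 1, 1]

Step 1 — from the characteristic polynomial, algebraic multiplicity of λ = 6 is 6. From dim ker(A − (6)·I) = 4, there are exactly 4 Jordan blocks for λ = 6.
Step 2 — from the minimal polynomial, the factor (x − 6)^3 tells us the largest block for λ = 6 has size 3.
Step 3 — with total size 6, 4 blocks, and largest block 3, the block sizes (in nonincreasing order) are [3, 1, 1, 1].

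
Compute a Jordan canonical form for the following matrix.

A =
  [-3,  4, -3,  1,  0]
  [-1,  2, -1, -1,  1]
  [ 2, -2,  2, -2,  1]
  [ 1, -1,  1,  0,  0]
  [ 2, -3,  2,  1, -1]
J_3(0) ⊕ J_2(0)

The characteristic polynomial is
  det(x·I − A) = x^5

Eigenvalues and multiplicities (the geometric multiplicity of λ is n − rank(A − λI), which equals the number of Jordan blocks for λ):
  λ = 0: algebraic multiplicity = 5, geometric multiplicity = 2

Determining the block sizes for each eigenvalue:
  λ = 0: with am = 5 and gm = 2, the partition is not yet determined (e.g. several partitions of 5 into 2 parts exist). Let N = A − (0)·I. Computing rank(N^1) = 3, rank(N^2) = 1, rank(N^3) = 0; the number of blocks of size ≥ j is rank(N^{j−1}) − rank(N^j), giving [2, 2, 1]. So we have 1 block(s) of size 3, 1 block(s) of size 2 → block sizes [3, 2]

Assembling the blocks gives a Jordan form
J =
  [0, 1, 0, 0, 0]
  [0, 0, 1, 0, 0]
  [0, 0, 0, 0, 0]
  [0, 0, 0, 0, 1]
  [0, 0, 0, 0, 0]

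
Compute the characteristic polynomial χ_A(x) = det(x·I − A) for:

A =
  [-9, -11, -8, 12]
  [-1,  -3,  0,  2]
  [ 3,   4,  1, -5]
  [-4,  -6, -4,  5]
x^4 + 6*x^3 + 13*x^2 + 12*x + 4

Expanding det(x·I − A) (e.g. by cofactor expansion or by noting that A is similar to its Jordan form J, which has the same characteristic polynomial as A) gives
  χ_A(x) = x^4 + 6*x^3 + 13*x^2 + 12*x + 4
which factors as (x + 1)^2*(x + 2)^2. The eigenvalues (with algebraic multiplicities) are λ = -2 with multiplicity 2, λ = -1 with multiplicity 2.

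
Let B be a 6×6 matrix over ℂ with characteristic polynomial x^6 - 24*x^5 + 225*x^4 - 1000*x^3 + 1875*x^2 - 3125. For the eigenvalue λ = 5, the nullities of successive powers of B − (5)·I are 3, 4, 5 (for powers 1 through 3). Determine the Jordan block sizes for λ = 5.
Block sizes for λ = 5: [3, 1, 1]

From the dimensions of kernels of powers, the number of Jordan blocks of size at least j is d_j − d_{j−1} where d_j = dim ker(N^j) (with d_0 = 0). Computing the differences gives [3, 1, 1].
The number of blocks of size exactly k is (#blocks of size ≥ k) − (#blocks of size ≥ k + 1), so the partition is: 2 block(s) of size 1, 1 block(s) of size 3.
In nonincreasing order the block sizes are [3, 1, 1].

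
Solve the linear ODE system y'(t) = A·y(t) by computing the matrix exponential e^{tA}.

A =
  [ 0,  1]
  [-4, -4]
e^{tA} =
  [2*t*exp(-2*t) + exp(-2*t), t*exp(-2*t)]
  [-4*t*exp(-2*t), -2*t*exp(-2*t) + exp(-2*t)]

Strategy: write A = P · J · P⁻¹ where J is a Jordan canonical form, so e^{tA} = P · e^{tJ} · P⁻¹, and e^{tJ} can be computed block-by-block.

A has Jordan form
J =
  [-2,  1]
  [ 0, -2]
(up to reordering of blocks).

Per-block formulas:
  For a 2×2 Jordan block J_2(-2): exp(t · J_2(-2)) = e^(-2t)·(I + t·N), where N is the 2×2 nilpotent shift.

After assembling e^{tJ} and conjugating by P, we get:

e^{tA} =
  [2*t*exp(-2*t) + exp(-2*t), t*exp(-2*t)]
  [-4*t*exp(-2*t), -2*t*exp(-2*t) + exp(-2*t)]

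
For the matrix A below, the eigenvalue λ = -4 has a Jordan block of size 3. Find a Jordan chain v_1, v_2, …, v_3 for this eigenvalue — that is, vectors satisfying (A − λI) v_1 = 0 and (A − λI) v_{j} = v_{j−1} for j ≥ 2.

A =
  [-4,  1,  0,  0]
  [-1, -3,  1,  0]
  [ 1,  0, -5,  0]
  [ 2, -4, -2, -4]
A Jordan chain for λ = -4 of length 3:
v_1 = (-1, 0, -1, 2)ᵀ
v_2 = (0, -1, 1, 2)ᵀ
v_3 = (1, 0, 0, 0)ᵀ

Let N = A − (-4)·I. We want v_3 with N^3 v_3 = 0 but N^2 v_3 ≠ 0; then v_{j-1} := N · v_j for j = 3, …, 2.

Pick v_3 = (1, 0, 0, 0)ᵀ.
Then v_2 = N · v_3 = (0, -1, 1, 2)ᵀ.
Then v_1 = N · v_2 = (-1, 0, -1, 2)ᵀ.

Sanity check: (A − (-4)·I) v_1 = (0, 0, 0, 0)ᵀ = 0. ✓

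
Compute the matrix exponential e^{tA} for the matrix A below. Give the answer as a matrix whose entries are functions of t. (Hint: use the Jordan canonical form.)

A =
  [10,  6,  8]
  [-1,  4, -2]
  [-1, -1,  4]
e^{tA} =
  [t^2*exp(6*t) + 4*t*exp(6*t) + exp(6*t), 2*t^2*exp(6*t) + 6*t*exp(6*t), 2*t^2*exp(6*t) + 8*t*exp(6*t)]
  [-t*exp(6*t), -2*t*exp(6*t) + exp(6*t), -2*t*exp(6*t)]
  [-t^2*exp(6*t)/2 - t*exp(6*t), -t^2*exp(6*t) - t*exp(6*t), -t^2*exp(6*t) - 2*t*exp(6*t) + exp(6*t)]

Strategy: write A = P · J · P⁻¹ where J is a Jordan canonical form, so e^{tA} = P · e^{tJ} · P⁻¹, and e^{tJ} can be computed block-by-block.

A has Jordan form
J =
  [6, 1, 0]
  [0, 6, 1]
  [0, 0, 6]
(up to reordering of blocks).

Per-block formulas:
  For a 3×3 Jordan block J_3(6): exp(t · J_3(6)) = e^(6t)·(I + t·N + (t^2/2)·N^2), where N is the 3×3 nilpotent shift.

After assembling e^{tJ} and conjugating by P, we get:

e^{tA} =
  [t^2*exp(6*t) + 4*t*exp(6*t) + exp(6*t), 2*t^2*exp(6*t) + 6*t*exp(6*t), 2*t^2*exp(6*t) + 8*t*exp(6*t)]
  [-t*exp(6*t), -2*t*exp(6*t) + exp(6*t), -2*t*exp(6*t)]
  [-t^2*exp(6*t)/2 - t*exp(6*t), -t^2*exp(6*t) - t*exp(6*t), -t^2*exp(6*t) - 2*t*exp(6*t) + exp(6*t)]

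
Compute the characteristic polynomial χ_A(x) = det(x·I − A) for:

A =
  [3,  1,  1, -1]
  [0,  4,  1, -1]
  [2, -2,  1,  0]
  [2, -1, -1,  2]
x^4 - 10*x^3 + 36*x^2 - 54*x + 27

Expanding det(x·I − A) (e.g. by cofactor expansion or by noting that A is similar to its Jordan form J, which has the same characteristic polynomial as A) gives
  χ_A(x) = x^4 - 10*x^3 + 36*x^2 - 54*x + 27
which factors as (x - 3)^3*(x - 1). The eigenvalues (with algebraic multiplicities) are λ = 1 with multiplicity 1, λ = 3 with multiplicity 3.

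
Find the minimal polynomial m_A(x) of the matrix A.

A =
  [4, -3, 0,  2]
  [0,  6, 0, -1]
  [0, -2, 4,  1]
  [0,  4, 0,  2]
x^3 - 12*x^2 + 48*x - 64

The characteristic polynomial is χ_A(x) = (x - 4)^4, so the eigenvalues are known. The minimal polynomial is
  m_A(x) = Π_λ (x − λ)^{k_λ}
where k_λ is the size of the *largest* Jordan block for λ (equivalently, the smallest k with (A − λI)^k v = 0 for every generalised eigenvector v of λ).

  λ = 4: largest Jordan block has size 3, contributing (x − 4)^3

So m_A(x) = (x - 4)^3 = x^3 - 12*x^2 + 48*x - 64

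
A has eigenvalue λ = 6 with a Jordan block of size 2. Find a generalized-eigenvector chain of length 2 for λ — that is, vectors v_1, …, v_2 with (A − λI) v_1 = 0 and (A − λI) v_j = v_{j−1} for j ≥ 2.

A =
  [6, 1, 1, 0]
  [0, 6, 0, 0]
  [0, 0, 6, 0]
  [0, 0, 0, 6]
A Jordan chain for λ = 6 of length 2:
v_1 = (1, 0, 0, 0)ᵀ
v_2 = (0, 1, 0, 0)ᵀ

Let N = A − (6)·I. We want v_2 with N^2 v_2 = 0 but N^1 v_2 ≠ 0; then v_{j-1} := N · v_j for j = 2, …, 2.

Pick v_2 = (0, 1, 0, 0)ᵀ.
Then v_1 = N · v_2 = (1, 0, 0, 0)ᵀ.

Sanity check: (A − (6)·I) v_1 = (0, 0, 0, 0)ᵀ = 0. ✓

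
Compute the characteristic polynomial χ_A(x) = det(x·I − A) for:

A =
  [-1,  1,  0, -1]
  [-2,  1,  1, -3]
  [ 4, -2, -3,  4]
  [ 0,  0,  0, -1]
x^4 + 4*x^3 + 6*x^2 + 4*x + 1

Expanding det(x·I − A) (e.g. by cofactor expansion or by noting that A is similar to its Jordan form J, which has the same characteristic polynomial as A) gives
  χ_A(x) = x^4 + 4*x^3 + 6*x^2 + 4*x + 1
which factors as (x + 1)^4. The eigenvalues (with algebraic multiplicities) are λ = -1 with multiplicity 4.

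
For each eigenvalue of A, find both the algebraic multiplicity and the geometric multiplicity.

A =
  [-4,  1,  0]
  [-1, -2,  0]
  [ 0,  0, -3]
λ = -3: alg = 3, geom = 2

Step 1 — factor the characteristic polynomial to read off the algebraic multiplicities:
  χ_A(x) = (x + 3)^3

Step 2 — compute geometric multiplicities via the rank-nullity identity g(λ) = n − rank(A − λI):
  rank(A − (-3)·I) = 1, so dim ker(A − (-3)·I) = n − 1 = 2

Summary:
  λ = -3: algebraic multiplicity = 3, geometric multiplicity = 2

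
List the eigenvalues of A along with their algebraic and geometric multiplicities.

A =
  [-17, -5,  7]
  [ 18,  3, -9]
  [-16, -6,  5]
λ = -3: alg = 3, geom = 1

Step 1 — factor the characteristic polynomial to read off the algebraic multiplicities:
  χ_A(x) = (x + 3)^3

Step 2 — compute geometric multiplicities via the rank-nullity identity g(λ) = n − rank(A − λI):
  rank(A − (-3)·I) = 2, so dim ker(A − (-3)·I) = n − 2 = 1

Summary:
  λ = -3: algebraic multiplicity = 3, geometric multiplicity = 1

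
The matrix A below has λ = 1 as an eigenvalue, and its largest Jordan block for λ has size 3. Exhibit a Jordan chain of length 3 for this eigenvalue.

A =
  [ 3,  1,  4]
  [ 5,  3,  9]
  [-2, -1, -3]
A Jordan chain for λ = 1 of length 3:
v_1 = (1, 2, -1)ᵀ
v_2 = (2, 5, -2)ᵀ
v_3 = (1, 0, 0)ᵀ

Let N = A − (1)·I. We want v_3 with N^3 v_3 = 0 but N^2 v_3 ≠ 0; then v_{j-1} := N · v_j for j = 3, …, 2.

Pick v_3 = (1, 0, 0)ᵀ.
Then v_2 = N · v_3 = (2, 5, -2)ᵀ.
Then v_1 = N · v_2 = (1, 2, -1)ᵀ.

Sanity check: (A − (1)·I) v_1 = (0, 0, 0)ᵀ = 0. ✓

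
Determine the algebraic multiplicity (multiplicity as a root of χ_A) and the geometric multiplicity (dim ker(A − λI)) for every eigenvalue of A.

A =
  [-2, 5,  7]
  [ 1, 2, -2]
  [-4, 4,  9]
λ = 3: alg = 3, geom = 1

Step 1 — factor the characteristic polynomial to read off the algebraic multiplicities:
  χ_A(x) = (x - 3)^3

Step 2 — compute geometric multiplicities via the rank-nullity identity g(λ) = n − rank(A − λI):
  rank(A − (3)·I) = 2, so dim ker(A − (3)·I) = n − 2 = 1

Summary:
  λ = 3: algebraic multiplicity = 3, geometric multiplicity = 1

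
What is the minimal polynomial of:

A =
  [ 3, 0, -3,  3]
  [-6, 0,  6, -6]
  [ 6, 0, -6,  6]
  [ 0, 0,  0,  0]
x^2 + 3*x

The characteristic polynomial is χ_A(x) = x^3*(x + 3), so the eigenvalues are known. The minimal polynomial is
  m_A(x) = Π_λ (x − λ)^{k_λ}
where k_λ is the size of the *largest* Jordan block for λ (equivalently, the smallest k with (A − λI)^k v = 0 for every generalised eigenvector v of λ).

  λ = -3: largest Jordan block has size 1, contributing (x + 3)
  λ = 0: largest Jordan block has size 1, contributing (x − 0)

So m_A(x) = x*(x + 3) = x^2 + 3*x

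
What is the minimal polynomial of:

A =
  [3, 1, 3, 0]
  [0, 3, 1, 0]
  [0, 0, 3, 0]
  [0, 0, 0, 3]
x^3 - 9*x^2 + 27*x - 27

The characteristic polynomial is χ_A(x) = (x - 3)^4, so the eigenvalues are known. The minimal polynomial is
  m_A(x) = Π_λ (x − λ)^{k_λ}
where k_λ is the size of the *largest* Jordan block for λ (equivalently, the smallest k with (A − λI)^k v = 0 for every generalised eigenvector v of λ).

  λ = 3: largest Jordan block has size 3, contributing (x − 3)^3

So m_A(x) = (x - 3)^3 = x^3 - 9*x^2 + 27*x - 27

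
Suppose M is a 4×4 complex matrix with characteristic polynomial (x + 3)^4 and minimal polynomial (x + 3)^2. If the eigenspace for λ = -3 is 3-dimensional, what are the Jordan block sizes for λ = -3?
Block sizes for λ = -3: [2, 1, 1]

Step 1 — from the characteristic polynomial, algebraic multiplicity of λ = -3 is 4. From dim ker(M − (-3)·I) = 3, there are exactly 3 Jordan blocks for λ = -3.
Step 2 — from the minimal polynomial, the factor (x + 3)^2 tells us the largest block for λ = -3 has size 2.
Step 3 — with total size 4, 3 blocks, and largest block 2, the block sizes (in nonincreasing order) are [2, 1, 1].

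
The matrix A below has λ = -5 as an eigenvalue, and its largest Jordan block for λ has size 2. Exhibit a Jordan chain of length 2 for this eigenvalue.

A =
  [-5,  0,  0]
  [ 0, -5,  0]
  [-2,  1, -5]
A Jordan chain for λ = -5 of length 2:
v_1 = (0, 0, -2)ᵀ
v_2 = (1, 0, 0)ᵀ

Let N = A − (-5)·I. We want v_2 with N^2 v_2 = 0 but N^1 v_2 ≠ 0; then v_{j-1} := N · v_j for j = 2, …, 2.

Pick v_2 = (1, 0, 0)ᵀ.
Then v_1 = N · v_2 = (0, 0, -2)ᵀ.

Sanity check: (A − (-5)·I) v_1 = (0, 0, 0)ᵀ = 0. ✓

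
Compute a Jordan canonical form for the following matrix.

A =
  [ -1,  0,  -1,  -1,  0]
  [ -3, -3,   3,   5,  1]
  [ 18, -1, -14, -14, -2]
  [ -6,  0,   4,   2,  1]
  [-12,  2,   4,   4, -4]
J_3(-4) ⊕ J_2(-4)

The characteristic polynomial is
  det(x·I − A) = x^5 + 20*x^4 + 160*x^3 + 640*x^2 + 1280*x + 1024 = (x + 4)^5

Eigenvalues and multiplicities (the geometric multiplicity of λ is n − rank(A − λI), which equals the number of Jordan blocks for λ):
  λ = -4: algebraic multiplicity = 5, geometric multiplicity = 2

Determining the block sizes for each eigenvalue:
  λ = -4: with am = 5 and gm = 2, the partition is not yet determined (e.g. several partitions of 5 into 2 parts exist). Let N = A − (-4)·I. Computing rank(N^1) = 3, rank(N^2) = 1, rank(N^3) = 0; the number of blocks of size ≥ j is rank(N^{j−1}) − rank(N^j), giving [2, 2, 1]. So we have 1 block(s) of size 3, 1 block(s) of size 2 → block sizes [3, 2]

Assembling the blocks gives a Jordan form
J =
  [-4,  1,  0,  0,  0]
  [ 0, -4,  1,  0,  0]
  [ 0,  0, -4,  0,  0]
  [ 0,  0,  0, -4,  1]
  [ 0,  0,  0,  0, -4]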